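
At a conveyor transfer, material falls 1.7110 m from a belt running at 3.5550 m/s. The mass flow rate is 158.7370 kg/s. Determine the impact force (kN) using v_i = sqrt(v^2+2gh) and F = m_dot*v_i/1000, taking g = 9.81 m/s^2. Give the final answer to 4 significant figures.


v_i = sqrt(3.5550^2 + 2*9.81*1.7110) = 6.79764 m/s
F = 158.7370 * 6.79764 / 1000
F = 1.079 kN


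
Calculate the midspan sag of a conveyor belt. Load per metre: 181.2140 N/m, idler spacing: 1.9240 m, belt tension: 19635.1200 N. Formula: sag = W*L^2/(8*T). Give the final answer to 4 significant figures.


sag = 181.2140 * 1.9240^2 / (8 * 19635.1200)
sag = 0.004270 m


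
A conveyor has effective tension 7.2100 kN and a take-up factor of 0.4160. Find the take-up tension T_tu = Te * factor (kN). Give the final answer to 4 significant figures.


T_tu = 7.2100 * 0.4160
T_tu = 2.999 kN


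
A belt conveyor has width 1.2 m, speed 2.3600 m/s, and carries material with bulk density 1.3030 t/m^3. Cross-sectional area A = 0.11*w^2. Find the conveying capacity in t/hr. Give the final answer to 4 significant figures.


A = 0.11 * 1.2^2 = 0.1584 m^2
C = 0.1584 * 2.3600 * 1.3030 * 3600
C = 1754 t/hr


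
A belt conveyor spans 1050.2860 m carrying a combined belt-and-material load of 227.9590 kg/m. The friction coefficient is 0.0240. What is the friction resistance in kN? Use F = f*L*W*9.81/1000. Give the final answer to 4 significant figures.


F = 0.0240 * 1050.2860 * 227.9590 * 9.81 / 1000
F = 56.37 kN


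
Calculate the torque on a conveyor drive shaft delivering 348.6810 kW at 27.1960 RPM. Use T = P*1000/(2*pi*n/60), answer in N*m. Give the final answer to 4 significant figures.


omega = 2*pi*27.1960/60 = 2.84796 rad/s
T = 348.6810*1000 / 2.84796
T = 122400 N*m


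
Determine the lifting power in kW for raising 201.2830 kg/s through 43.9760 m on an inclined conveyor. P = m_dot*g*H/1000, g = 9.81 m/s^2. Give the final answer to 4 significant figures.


P = 201.2830 * 9.81 * 43.9760 / 1000
P = 86.83 kW


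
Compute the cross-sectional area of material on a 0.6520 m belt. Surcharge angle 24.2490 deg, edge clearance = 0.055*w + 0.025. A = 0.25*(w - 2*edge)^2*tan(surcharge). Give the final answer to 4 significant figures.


edge = 0.055*0.6520 + 0.025 = 0.06086 m
ew = 0.6520 - 2*0.06086 = 0.53028 m
A = 0.25 * 0.53028^2 * tan(24.2490 deg)
A = 0.03167 m^2


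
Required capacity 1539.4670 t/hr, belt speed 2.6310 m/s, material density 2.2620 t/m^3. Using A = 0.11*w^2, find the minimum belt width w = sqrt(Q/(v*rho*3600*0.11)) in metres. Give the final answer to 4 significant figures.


A_req = 1539.4670 / (2.6310 * 2.2620 * 3600) = 0.0718546 m^2
w = sqrt(0.0718546 / 0.11)
w = 0.8082 m


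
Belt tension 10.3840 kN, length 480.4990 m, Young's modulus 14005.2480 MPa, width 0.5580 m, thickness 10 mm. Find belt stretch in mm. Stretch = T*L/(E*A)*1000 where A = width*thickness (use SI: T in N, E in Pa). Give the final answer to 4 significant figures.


A = 0.5580 * 0.01 = 0.00558 m^2
Stretch = 10.3840*1000 * 480.4990 / (14005.2480e6 * 0.00558) * 1000
Stretch = 63.85 mm


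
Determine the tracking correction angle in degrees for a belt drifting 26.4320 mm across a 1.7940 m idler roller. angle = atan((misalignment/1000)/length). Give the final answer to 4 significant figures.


misalign_m = 26.4320 / 1000 = 0.026432 m
angle = atan(0.026432 / 1.7940)
angle = 0.8441 deg


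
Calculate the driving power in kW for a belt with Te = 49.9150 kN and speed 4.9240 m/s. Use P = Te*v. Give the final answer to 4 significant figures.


P = Te * v = 49.9150 * 4.9240
P = 245.8 kW


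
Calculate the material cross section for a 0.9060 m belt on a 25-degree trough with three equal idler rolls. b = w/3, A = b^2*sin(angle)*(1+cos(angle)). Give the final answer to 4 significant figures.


b = 0.9060/3 = 0.302 m
A = 0.302^2 * sin(25 deg) * (1 + cos(25 deg))
A = 0.07348 m^2


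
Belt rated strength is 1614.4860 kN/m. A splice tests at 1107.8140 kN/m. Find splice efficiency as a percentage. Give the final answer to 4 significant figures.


Eff = 1107.8140 / 1614.4860 * 100
Eff = 68.62 %


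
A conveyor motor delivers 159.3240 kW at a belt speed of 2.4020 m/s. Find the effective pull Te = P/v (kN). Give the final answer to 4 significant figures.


Te = P / v = 159.3240 / 2.4020
Te = 66.33 kN


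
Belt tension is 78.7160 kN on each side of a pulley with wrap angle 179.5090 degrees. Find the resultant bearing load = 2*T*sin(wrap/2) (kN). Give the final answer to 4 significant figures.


F = 2 * 78.7160 * sin(179.5090/2 deg)
F = 157.4 kN


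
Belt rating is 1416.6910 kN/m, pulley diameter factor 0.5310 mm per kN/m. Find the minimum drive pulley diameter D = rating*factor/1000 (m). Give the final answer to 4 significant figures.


D = 1416.6910 * 0.5310 / 1000
D = 0.7523 m


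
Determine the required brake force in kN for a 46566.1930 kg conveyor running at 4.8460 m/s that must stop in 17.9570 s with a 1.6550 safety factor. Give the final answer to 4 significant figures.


F = 46566.1930 * 4.8460 / 17.9570 * 1.6550 / 1000
F = 20.80 kN


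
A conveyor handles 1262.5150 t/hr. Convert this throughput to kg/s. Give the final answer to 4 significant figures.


m_dot = 1262.5150 * 1000 / 3600
m_dot = 350.7 kg/s


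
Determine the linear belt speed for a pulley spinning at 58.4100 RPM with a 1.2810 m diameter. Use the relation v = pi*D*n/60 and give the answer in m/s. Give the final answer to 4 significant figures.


v = pi * 1.2810 * 58.4100 / 60
v = 3.918 m/s


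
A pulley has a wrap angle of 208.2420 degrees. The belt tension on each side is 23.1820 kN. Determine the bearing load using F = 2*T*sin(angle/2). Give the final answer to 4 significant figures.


F = 2 * 23.1820 * sin(208.2420/2 deg)
F = 44.96 kN


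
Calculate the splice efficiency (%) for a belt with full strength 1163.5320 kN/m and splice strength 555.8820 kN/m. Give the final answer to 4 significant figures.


Eff = 555.8820 / 1163.5320 * 100
Eff = 47.78 %


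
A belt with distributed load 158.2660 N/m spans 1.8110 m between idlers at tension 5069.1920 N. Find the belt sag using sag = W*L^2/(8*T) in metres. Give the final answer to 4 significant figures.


sag = 158.2660 * 1.8110^2 / (8 * 5069.1920)
sag = 0.01280 m


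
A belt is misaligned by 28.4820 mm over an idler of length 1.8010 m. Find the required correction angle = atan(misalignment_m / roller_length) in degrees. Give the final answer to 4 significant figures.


misalign_m = 28.4820 / 1000 = 0.028482 m
angle = atan(0.028482 / 1.8010)
angle = 0.9060 deg


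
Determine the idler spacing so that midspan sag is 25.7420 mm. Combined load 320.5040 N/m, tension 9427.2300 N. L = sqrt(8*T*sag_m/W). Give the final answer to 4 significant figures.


sag = 25.7420/1000 = 0.025742 m
L = sqrt(8 * 9427.2300 * 0.025742 / 320.5040)
L = 2.461 m


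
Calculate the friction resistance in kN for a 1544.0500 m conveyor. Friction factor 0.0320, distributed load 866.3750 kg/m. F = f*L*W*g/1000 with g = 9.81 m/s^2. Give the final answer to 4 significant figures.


F = 0.0320 * 1544.0500 * 866.3750 * 9.81 / 1000
F = 419.9 kN


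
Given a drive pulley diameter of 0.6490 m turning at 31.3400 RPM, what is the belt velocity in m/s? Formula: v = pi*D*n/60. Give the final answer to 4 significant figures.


v = pi * 0.6490 * 31.3400 / 60
v = 1.065 m/s


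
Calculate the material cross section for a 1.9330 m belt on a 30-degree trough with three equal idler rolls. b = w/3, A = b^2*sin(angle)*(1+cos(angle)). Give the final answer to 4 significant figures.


b = 1.9330/3 = 0.644333 m
A = 0.644333^2 * sin(30 deg) * (1 + cos(30 deg))
A = 0.3874 m^2


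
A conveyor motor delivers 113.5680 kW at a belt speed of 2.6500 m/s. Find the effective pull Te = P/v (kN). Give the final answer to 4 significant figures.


Te = P / v = 113.5680 / 2.6500
Te = 42.86 kN


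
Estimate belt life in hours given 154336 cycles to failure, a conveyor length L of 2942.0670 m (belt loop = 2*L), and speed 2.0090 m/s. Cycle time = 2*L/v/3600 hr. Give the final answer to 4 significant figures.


cycle_time = 2 * 2942.0670 / 2.0090 / 3600 = 0.81358 hr
life = 154336 * 0.81358 = 125600 hours


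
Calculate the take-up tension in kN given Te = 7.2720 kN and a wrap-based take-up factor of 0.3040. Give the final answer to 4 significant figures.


T_tu = 7.2720 * 0.3040
T_tu = 2.211 kN


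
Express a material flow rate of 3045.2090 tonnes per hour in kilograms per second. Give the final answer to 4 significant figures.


m_dot = 3045.2090 * 1000 / 3600
m_dot = 845.9 kg/s


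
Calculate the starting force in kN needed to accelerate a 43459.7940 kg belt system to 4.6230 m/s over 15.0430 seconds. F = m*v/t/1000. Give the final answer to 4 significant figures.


F = 43459.7940 * 4.6230 / 15.0430 / 1000
F = 13.36 kN


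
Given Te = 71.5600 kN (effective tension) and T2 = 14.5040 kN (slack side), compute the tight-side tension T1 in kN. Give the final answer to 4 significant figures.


T1 = Te + T2 = 71.5600 + 14.5040
T1 = 86.06 kN


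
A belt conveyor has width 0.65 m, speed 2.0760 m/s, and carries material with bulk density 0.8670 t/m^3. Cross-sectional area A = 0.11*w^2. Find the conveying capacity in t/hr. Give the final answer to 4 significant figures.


A = 0.11 * 0.65^2 = 0.046475 m^2
C = 0.046475 * 2.0760 * 0.8670 * 3600
C = 301.1 t/hr


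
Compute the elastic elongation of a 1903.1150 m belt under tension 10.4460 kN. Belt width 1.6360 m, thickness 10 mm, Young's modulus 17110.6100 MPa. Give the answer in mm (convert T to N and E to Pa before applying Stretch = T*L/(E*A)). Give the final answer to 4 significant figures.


A = 1.6360 * 0.01 = 0.01636 m^2
Stretch = 10.4460*1000 * 1903.1150 / (17110.6100e6 * 0.01636) * 1000
Stretch = 71.02 mm


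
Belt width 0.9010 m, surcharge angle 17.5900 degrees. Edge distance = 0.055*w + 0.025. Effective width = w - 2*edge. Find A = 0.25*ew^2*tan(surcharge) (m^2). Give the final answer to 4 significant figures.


edge = 0.055*0.9010 + 0.025 = 0.074555 m
ew = 0.9010 - 2*0.074555 = 0.75189 m
A = 0.25 * 0.75189^2 * tan(17.5900 deg)
A = 0.04481 m^2


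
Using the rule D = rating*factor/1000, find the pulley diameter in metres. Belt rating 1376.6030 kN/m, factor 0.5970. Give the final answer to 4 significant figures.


D = 1376.6030 * 0.5970 / 1000
D = 0.8218 m


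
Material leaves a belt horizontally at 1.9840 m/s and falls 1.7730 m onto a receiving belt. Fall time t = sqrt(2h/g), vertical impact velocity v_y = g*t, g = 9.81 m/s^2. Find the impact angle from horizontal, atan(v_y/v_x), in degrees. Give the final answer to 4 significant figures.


t = sqrt(2*1.7730/9.81) = 0.601222 s
v_y = 9.81 * 0.601222 = 5.89799 m/s
angle = atan(5.89799 / 1.9840) = 71.41 deg


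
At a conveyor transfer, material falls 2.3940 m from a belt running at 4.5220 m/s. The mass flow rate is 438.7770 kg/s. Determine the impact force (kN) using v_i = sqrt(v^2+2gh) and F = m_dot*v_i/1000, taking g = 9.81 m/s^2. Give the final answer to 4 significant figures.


v_i = sqrt(4.5220^2 + 2*9.81*2.3940) = 8.21089 m/s
F = 438.7770 * 8.21089 / 1000
F = 3.603 kN


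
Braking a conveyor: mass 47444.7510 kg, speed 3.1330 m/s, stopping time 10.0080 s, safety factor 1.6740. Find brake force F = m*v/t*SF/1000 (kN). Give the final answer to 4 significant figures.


F = 47444.7510 * 3.1330 / 10.0080 * 1.6740 / 1000
F = 24.86 kN


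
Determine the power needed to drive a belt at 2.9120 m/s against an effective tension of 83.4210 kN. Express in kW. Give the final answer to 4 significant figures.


P = Te * v = 83.4210 * 2.9120
P = 242.9 kW


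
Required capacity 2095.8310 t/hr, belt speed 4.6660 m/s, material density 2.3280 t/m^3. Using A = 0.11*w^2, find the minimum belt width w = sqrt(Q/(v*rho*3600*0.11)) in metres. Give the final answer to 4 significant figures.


A_req = 2095.8310 / (4.6660 * 2.3280 * 3600) = 0.0535952 m^2
w = sqrt(0.0535952 / 0.11)
w = 0.6980 m


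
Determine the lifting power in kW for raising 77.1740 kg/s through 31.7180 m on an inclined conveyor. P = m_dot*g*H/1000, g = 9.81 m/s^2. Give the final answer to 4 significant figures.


P = 77.1740 * 9.81 * 31.7180 / 1000
P = 24.01 kW


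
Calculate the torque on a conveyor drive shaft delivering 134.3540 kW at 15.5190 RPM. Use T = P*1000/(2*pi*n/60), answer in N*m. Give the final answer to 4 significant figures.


omega = 2*pi*15.5190/60 = 1.62515 rad/s
T = 134.3540*1000 / 1.62515
T = 82670 N*m


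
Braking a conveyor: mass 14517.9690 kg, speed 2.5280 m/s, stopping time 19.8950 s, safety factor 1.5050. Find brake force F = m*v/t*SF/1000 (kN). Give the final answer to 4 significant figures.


F = 14517.9690 * 2.5280 / 19.8950 * 1.5050 / 1000
F = 2.776 kN


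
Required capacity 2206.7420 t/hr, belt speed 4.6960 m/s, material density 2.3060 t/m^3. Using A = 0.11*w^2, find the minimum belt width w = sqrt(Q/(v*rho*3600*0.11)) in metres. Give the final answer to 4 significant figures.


A_req = 2206.7420 / (4.6960 * 2.3060 * 3600) = 0.0566059 m^2
w = sqrt(0.0566059 / 0.11)
w = 0.7174 m


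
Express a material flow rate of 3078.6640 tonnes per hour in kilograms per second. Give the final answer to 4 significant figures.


m_dot = 3078.6640 * 1000 / 3600
m_dot = 855.2 kg/s


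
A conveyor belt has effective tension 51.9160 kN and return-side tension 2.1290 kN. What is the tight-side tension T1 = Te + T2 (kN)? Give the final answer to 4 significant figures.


T1 = Te + T2 = 51.9160 + 2.1290
T1 = 54.04 kN


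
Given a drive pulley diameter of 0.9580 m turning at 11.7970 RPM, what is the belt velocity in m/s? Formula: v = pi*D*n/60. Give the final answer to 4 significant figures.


v = pi * 0.9580 * 11.7970 / 60
v = 0.5917 m/s


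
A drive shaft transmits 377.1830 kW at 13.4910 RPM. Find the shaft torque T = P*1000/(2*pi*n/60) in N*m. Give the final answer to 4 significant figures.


omega = 2*pi*13.4910/60 = 1.41277 rad/s
T = 377.1830*1000 / 1.41277
T = 267000 N*m


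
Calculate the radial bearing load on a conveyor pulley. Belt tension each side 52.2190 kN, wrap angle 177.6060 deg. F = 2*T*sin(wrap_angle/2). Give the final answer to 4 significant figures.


F = 2 * 52.2190 * sin(177.6060/2 deg)
F = 104.4 kN


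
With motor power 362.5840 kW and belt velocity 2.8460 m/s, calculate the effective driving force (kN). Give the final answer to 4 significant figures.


Te = P / v = 362.5840 / 2.8460
Te = 127.4 kN


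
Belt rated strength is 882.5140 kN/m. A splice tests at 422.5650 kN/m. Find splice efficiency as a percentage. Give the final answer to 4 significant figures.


Eff = 422.5650 / 882.5140 * 100
Eff = 47.88 %


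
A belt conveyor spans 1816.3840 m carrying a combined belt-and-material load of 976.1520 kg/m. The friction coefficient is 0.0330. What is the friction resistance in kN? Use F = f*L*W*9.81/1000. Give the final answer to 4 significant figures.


F = 0.0330 * 1816.3840 * 976.1520 * 9.81 / 1000
F = 574.0 kN


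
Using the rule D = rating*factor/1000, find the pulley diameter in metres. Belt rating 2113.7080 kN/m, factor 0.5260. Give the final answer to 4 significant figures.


D = 2113.7080 * 0.5260 / 1000
D = 1.112 m


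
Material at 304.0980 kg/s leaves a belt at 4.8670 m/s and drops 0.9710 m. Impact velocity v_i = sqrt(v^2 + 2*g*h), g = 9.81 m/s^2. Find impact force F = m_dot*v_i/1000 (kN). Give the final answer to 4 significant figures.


v_i = sqrt(4.8670^2 + 2*9.81*0.9710) = 6.53748 m/s
F = 304.0980 * 6.53748 / 1000
F = 1.988 kN


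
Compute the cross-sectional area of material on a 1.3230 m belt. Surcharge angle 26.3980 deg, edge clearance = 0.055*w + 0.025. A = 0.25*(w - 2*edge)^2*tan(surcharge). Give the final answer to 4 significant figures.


edge = 0.055*1.3230 + 0.025 = 0.097765 m
ew = 1.3230 - 2*0.097765 = 1.12747 m
A = 0.25 * 1.12747^2 * tan(26.3980 deg)
A = 0.1577 m^2


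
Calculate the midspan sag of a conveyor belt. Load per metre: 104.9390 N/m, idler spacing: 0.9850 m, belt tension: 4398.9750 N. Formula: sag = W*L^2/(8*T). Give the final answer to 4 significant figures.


sag = 104.9390 * 0.9850^2 / (8 * 4398.9750)
sag = 0.002893 m


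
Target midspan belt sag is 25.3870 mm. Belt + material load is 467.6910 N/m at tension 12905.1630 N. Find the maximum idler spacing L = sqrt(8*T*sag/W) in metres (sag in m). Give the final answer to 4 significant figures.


sag = 25.3870/1000 = 0.025387 m
L = sqrt(8 * 12905.1630 * 0.025387 / 467.6910)
L = 2.367 m


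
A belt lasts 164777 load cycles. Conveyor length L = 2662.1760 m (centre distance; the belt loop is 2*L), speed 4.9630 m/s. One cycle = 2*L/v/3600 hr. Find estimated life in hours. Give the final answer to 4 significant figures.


cycle_time = 2 * 2662.1760 / 4.9630 / 3600 = 0.298003 hr
life = 164777 * 0.298003 = 49100 hours


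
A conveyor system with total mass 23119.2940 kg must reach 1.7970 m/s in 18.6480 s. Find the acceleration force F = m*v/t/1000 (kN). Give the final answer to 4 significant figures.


F = 23119.2940 * 1.7970 / 18.6480 / 1000
F = 2.228 kN


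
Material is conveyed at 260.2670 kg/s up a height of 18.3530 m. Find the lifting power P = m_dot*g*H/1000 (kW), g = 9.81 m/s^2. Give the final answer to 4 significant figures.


P = 260.2670 * 9.81 * 18.3530 / 1000
P = 46.86 kW


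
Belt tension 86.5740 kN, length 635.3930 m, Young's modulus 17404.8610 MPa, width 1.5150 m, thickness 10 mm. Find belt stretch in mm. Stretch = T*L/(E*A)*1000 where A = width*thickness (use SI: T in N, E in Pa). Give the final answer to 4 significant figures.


A = 1.5150 * 0.01 = 0.01515 m^2
Stretch = 86.5740*1000 * 635.3930 / (17404.8610e6 * 0.01515) * 1000
Stretch = 208.6 mm


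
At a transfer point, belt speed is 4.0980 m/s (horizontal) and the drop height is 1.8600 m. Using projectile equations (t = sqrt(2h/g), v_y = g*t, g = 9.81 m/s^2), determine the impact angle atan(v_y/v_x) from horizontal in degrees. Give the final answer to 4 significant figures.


t = sqrt(2*1.8600/9.81) = 0.615796 s
v_y = 9.81 * 0.615796 = 6.04096 m/s
angle = atan(6.04096 / 4.0980) = 55.85 deg


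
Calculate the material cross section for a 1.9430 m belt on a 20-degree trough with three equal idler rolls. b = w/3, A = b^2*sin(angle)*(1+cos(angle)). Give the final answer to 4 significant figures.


b = 1.9430/3 = 0.647667 m
A = 0.647667^2 * sin(20 deg) * (1 + cos(20 deg))
A = 0.2783 m^2


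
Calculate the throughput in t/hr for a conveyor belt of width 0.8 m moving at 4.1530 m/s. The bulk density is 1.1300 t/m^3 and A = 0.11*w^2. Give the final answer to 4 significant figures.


A = 0.11 * 0.8^2 = 0.0704 m^2
C = 0.0704 * 4.1530 * 1.1300 * 3600
C = 1189 t/hr


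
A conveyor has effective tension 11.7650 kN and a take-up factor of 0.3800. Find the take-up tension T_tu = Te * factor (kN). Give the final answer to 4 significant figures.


T_tu = 11.7650 * 0.3800
T_tu = 4.471 kN


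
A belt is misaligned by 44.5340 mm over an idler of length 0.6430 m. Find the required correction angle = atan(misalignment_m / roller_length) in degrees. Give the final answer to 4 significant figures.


misalign_m = 44.5340 / 1000 = 0.044534 m
angle = atan(0.044534 / 0.6430)
angle = 3.962 deg


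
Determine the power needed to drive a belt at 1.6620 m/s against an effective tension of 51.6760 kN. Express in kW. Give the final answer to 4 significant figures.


P = Te * v = 51.6760 * 1.6620
P = 85.89 kW


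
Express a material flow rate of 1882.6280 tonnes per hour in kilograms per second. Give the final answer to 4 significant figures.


m_dot = 1882.6280 * 1000 / 3600
m_dot = 523.0 kg/s


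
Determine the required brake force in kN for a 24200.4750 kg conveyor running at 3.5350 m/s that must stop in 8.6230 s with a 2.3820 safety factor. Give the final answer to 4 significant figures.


F = 24200.4750 * 3.5350 / 8.6230 * 2.3820 / 1000
F = 23.63 kN


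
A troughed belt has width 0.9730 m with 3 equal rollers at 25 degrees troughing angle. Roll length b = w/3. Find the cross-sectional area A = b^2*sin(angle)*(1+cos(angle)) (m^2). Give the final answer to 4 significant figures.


b = 0.9730/3 = 0.324333 m
A = 0.324333^2 * sin(25 deg) * (1 + cos(25 deg))
A = 0.08475 m^2


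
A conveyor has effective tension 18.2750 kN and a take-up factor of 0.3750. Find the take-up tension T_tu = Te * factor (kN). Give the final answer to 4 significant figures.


T_tu = 18.2750 * 0.3750
T_tu = 6.853 kN


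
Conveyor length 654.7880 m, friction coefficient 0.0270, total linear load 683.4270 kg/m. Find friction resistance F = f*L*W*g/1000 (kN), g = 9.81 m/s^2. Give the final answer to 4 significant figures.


F = 0.0270 * 654.7880 * 683.4270 * 9.81 / 1000
F = 118.5 kN


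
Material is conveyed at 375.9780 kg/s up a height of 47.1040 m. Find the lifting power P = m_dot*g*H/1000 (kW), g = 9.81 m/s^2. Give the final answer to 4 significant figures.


P = 375.9780 * 9.81 * 47.1040 / 1000
P = 173.7 kW


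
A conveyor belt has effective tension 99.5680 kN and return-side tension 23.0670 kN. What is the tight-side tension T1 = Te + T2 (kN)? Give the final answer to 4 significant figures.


T1 = Te + T2 = 99.5680 + 23.0670
T1 = 122.6 kN


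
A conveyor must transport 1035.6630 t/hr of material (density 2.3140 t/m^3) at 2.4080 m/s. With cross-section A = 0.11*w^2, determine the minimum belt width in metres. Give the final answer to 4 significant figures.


A_req = 1035.6630 / (2.4080 * 2.3140 * 3600) = 0.0516293 m^2
w = sqrt(0.0516293 / 0.11)
w = 0.6851 m


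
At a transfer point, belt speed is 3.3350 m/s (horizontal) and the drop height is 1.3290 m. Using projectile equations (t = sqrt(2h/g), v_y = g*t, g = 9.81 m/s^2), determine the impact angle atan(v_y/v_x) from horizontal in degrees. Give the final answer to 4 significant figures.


t = sqrt(2*1.3290/9.81) = 0.520527 s
v_y = 9.81 * 0.520527 = 5.10637 m/s
angle = atan(5.10637 / 3.3350) = 56.85 deg


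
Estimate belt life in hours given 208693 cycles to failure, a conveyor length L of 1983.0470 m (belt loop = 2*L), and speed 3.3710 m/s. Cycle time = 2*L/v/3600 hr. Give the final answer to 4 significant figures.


cycle_time = 2 * 1983.0470 / 3.3710 / 3600 = 0.326815 hr
life = 208693 * 0.326815 = 68200 hours


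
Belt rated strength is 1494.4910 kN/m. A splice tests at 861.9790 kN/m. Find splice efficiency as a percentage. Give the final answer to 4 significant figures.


Eff = 861.9790 / 1494.4910 * 100
Eff = 57.68 %


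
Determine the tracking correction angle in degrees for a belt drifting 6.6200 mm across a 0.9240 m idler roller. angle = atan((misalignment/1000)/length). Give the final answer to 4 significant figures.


misalign_m = 6.6200 / 1000 = 0.006620 m
angle = atan(0.006620 / 0.9240)
angle = 0.4105 deg


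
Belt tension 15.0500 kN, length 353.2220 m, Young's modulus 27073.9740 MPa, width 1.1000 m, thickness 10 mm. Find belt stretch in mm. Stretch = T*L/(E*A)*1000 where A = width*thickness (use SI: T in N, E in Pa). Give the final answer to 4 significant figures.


A = 1.1000 * 0.01 = 0.01100 m^2
Stretch = 15.0500*1000 * 353.2220 / (27073.9740e6 * 0.01100) * 1000
Stretch = 17.85 mm


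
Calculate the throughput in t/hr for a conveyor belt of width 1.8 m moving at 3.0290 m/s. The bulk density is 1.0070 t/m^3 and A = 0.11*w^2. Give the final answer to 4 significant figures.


A = 0.11 * 1.8^2 = 0.3564 m^2
C = 0.3564 * 3.0290 * 1.0070 * 3600
C = 3914 t/hr


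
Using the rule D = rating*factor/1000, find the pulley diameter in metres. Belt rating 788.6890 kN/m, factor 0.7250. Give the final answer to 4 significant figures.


D = 788.6890 * 0.7250 / 1000
D = 0.5718 m


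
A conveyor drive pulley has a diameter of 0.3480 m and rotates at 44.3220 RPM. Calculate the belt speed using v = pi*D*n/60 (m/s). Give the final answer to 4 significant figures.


v = pi * 0.3480 * 44.3220 / 60
v = 0.8076 m/s


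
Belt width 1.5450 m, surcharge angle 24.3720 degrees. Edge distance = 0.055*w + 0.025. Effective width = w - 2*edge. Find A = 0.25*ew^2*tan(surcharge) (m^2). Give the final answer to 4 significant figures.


edge = 0.055*1.5450 + 0.025 = 0.109975 m
ew = 1.5450 - 2*0.109975 = 1.32505 m
A = 0.25 * 1.32505^2 * tan(24.3720 deg)
A = 0.1989 m^2


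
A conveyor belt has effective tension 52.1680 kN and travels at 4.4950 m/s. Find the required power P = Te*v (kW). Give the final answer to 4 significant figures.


P = Te * v = 52.1680 * 4.4950
P = 234.5 kW


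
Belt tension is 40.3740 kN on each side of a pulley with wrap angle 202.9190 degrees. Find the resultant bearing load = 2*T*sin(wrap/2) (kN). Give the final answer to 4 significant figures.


F = 2 * 40.3740 * sin(202.9190/2 deg)
F = 79.14 kN


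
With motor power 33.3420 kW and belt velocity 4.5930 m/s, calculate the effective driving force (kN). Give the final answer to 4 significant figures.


Te = P / v = 33.3420 / 4.5930
Te = 7.259 kN


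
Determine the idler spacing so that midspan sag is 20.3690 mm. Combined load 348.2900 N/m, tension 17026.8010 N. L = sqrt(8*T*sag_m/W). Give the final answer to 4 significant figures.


sag = 20.3690/1000 = 0.020369 m
L = sqrt(8 * 17026.8010 * 0.020369 / 348.2900)
L = 2.822 m


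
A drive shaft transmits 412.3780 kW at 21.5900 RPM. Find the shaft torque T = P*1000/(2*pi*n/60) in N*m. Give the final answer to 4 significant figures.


omega = 2*pi*21.5900/60 = 2.2609 rad/s
T = 412.3780*1000 / 2.2609
T = 182400 N*m


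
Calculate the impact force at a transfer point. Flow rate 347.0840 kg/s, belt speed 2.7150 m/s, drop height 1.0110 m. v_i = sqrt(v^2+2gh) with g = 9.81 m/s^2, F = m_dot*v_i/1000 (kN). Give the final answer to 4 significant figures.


v_i = sqrt(2.7150^2 + 2*9.81*1.0110) = 5.21604 m/s
F = 347.0840 * 5.21604 / 1000
F = 1.810 kN


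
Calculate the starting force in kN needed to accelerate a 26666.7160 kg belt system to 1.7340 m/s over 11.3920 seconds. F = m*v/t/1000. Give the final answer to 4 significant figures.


F = 26666.7160 * 1.7340 / 11.3920 / 1000
F = 4.059 kN


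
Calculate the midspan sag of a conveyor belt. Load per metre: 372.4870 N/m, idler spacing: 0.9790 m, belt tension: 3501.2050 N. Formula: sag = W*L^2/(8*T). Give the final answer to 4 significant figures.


sag = 372.4870 * 0.9790^2 / (8 * 3501.2050)
sag = 0.01275 m


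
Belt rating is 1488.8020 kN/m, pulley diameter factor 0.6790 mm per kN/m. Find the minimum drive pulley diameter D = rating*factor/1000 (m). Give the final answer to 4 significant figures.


D = 1488.8020 * 0.6790 / 1000
D = 1.011 m


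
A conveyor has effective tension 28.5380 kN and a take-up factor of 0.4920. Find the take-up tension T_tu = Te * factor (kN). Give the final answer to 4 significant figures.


T_tu = 28.5380 * 0.4920
T_tu = 14.04 kN


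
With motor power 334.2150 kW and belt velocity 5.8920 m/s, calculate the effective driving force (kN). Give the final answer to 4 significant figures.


Te = P / v = 334.2150 / 5.8920
Te = 56.72 kN


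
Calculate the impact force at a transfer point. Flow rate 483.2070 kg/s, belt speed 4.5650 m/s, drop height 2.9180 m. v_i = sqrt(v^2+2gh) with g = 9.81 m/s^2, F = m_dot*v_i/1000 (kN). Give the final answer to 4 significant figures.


v_i = sqrt(4.5650^2 + 2*9.81*2.9180) = 8.83688 m/s
F = 483.2070 * 8.83688 / 1000
F = 4.270 kN


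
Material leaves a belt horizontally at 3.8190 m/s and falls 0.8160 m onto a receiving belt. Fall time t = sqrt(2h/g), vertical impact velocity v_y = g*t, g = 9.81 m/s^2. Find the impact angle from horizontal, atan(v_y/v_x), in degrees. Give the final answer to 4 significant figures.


t = sqrt(2*0.8160/9.81) = 0.407874 s
v_y = 9.81 * 0.407874 = 4.00124 m/s
angle = atan(4.00124 / 3.8190) = 46.33 deg


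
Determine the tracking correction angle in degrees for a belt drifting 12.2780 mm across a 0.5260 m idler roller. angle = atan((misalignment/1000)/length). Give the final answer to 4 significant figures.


misalign_m = 12.2780 / 1000 = 0.012278 m
angle = atan(0.012278 / 0.5260)
angle = 1.337 deg


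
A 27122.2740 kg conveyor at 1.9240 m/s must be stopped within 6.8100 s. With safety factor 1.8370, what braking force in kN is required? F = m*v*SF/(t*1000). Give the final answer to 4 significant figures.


F = 27122.2740 * 1.9240 / 6.8100 * 1.8370 / 1000
F = 14.08 kN


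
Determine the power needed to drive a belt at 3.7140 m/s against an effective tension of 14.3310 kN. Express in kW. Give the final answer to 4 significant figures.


P = Te * v = 14.3310 * 3.7140
P = 53.23 kW


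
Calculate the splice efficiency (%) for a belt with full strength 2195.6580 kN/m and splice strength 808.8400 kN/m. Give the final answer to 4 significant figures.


Eff = 808.8400 / 2195.6580 * 100
Eff = 36.84 %


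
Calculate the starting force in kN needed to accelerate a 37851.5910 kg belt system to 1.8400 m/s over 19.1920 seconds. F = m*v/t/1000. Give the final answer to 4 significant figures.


F = 37851.5910 * 1.8400 / 19.1920 / 1000
F = 3.629 kN


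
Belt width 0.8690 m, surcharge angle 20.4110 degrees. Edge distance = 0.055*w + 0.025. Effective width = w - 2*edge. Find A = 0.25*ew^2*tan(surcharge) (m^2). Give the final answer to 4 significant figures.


edge = 0.055*0.8690 + 0.025 = 0.072795 m
ew = 0.8690 - 2*0.072795 = 0.72341 m
A = 0.25 * 0.72341^2 * tan(20.4110 deg)
A = 0.04868 m^2


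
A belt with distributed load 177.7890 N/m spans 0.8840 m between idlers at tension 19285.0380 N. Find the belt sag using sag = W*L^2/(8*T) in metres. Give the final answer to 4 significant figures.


sag = 177.7890 * 0.8840^2 / (8 * 19285.0380)
sag = 0.0009005 m


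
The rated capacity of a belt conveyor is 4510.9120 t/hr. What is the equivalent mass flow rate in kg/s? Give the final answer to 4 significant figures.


m_dot = 4510.9120 * 1000 / 3600
m_dot = 1253 kg/s


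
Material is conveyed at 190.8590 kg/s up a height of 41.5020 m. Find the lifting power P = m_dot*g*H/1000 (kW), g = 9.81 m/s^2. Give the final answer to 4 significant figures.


P = 190.8590 * 9.81 * 41.5020 / 1000
P = 77.71 kW


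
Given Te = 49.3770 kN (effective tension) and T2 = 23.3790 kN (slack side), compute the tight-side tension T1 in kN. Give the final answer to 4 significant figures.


T1 = Te + T2 = 49.3770 + 23.3790
T1 = 72.76 kN


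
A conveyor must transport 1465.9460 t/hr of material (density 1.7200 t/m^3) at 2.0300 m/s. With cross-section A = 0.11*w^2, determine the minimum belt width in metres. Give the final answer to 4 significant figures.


A_req = 1465.9460 / (2.0300 * 1.7200 * 3600) = 0.116625 m^2
w = sqrt(0.116625 / 0.11)
w = 1.030 m


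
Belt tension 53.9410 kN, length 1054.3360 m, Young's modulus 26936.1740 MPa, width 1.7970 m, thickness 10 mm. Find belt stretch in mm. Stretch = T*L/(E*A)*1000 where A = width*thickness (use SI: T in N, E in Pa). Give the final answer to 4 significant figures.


A = 1.7970 * 0.01 = 0.01797 m^2
Stretch = 53.9410*1000 * 1054.3360 / (26936.1740e6 * 0.01797) * 1000
Stretch = 117.5 mm


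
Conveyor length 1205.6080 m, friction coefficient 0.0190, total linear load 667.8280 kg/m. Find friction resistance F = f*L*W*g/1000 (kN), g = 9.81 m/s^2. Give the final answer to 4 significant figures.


F = 0.0190 * 1205.6080 * 667.8280 * 9.81 / 1000
F = 150.1 kN


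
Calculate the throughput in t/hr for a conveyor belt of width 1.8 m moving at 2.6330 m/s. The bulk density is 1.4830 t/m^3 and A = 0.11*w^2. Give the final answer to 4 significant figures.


A = 0.11 * 1.8^2 = 0.3564 m^2
C = 0.3564 * 2.6330 * 1.4830 * 3600
C = 5010 t/hr


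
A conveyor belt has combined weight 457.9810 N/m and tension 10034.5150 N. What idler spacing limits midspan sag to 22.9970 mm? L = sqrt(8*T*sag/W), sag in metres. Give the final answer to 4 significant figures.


sag = 22.9970/1000 = 0.022997 m
L = sqrt(8 * 10034.5150 * 0.022997 / 457.9810)
L = 2.008 m


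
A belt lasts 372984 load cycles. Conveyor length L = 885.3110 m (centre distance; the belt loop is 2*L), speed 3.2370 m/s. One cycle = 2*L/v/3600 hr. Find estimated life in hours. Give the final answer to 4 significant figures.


cycle_time = 2 * 885.3110 / 3.2370 / 3600 = 0.151943 hr
life = 372984 * 0.151943 = 56670 hours


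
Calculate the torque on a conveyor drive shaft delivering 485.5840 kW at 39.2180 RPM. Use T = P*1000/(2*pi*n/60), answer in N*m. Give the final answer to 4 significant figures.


omega = 2*pi*39.2180/60 = 4.1069 rad/s
T = 485.5840*1000 / 4.1069
T = 118200 N*m


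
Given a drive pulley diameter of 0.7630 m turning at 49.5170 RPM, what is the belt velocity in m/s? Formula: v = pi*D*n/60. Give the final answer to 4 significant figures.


v = pi * 0.7630 * 49.5170 / 60
v = 1.978 m/s


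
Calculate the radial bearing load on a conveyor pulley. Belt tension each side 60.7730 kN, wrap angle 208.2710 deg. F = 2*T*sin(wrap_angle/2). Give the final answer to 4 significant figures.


F = 2 * 60.7730 * sin(208.2710/2 deg)
F = 117.9 kN


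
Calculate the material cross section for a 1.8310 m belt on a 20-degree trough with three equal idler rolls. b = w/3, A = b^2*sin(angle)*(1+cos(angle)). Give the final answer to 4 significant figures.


b = 1.8310/3 = 0.610333 m
A = 0.610333^2 * sin(20 deg) * (1 + cos(20 deg))
A = 0.2471 m^2


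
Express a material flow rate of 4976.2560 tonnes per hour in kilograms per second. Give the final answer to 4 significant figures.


m_dot = 4976.2560 * 1000 / 3600
m_dot = 1382 kg/s


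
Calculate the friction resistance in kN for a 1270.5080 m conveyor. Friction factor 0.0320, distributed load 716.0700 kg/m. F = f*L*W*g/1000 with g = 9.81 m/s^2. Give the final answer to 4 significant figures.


F = 0.0320 * 1270.5080 * 716.0700 * 9.81 / 1000
F = 285.6 kN


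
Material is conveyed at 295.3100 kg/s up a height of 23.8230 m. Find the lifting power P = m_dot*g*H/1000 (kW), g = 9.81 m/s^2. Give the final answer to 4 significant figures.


P = 295.3100 * 9.81 * 23.8230 / 1000
P = 69.02 kW


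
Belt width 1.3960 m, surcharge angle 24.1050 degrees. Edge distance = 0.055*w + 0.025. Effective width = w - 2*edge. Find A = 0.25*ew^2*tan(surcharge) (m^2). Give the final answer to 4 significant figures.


edge = 0.055*1.3960 + 0.025 = 0.10178 m
ew = 1.3960 - 2*0.10178 = 1.19244 m
A = 0.25 * 1.19244^2 * tan(24.1050 deg)
A = 0.1591 m^2


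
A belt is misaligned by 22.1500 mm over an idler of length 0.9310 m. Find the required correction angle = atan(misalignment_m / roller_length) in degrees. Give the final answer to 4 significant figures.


misalign_m = 22.1500 / 1000 = 0.022150 m
angle = atan(0.022150 / 0.9310)
angle = 1.363 deg


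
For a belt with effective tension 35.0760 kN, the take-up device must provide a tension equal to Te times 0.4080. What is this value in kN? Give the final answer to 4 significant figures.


T_tu = 35.0760 * 0.4080
T_tu = 14.31 kN


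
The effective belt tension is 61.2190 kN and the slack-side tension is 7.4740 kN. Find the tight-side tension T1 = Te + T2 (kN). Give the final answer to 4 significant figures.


T1 = Te + T2 = 61.2190 + 7.4740
T1 = 68.69 kN


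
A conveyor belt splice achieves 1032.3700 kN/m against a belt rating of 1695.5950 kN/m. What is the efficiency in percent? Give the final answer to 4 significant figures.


Eff = 1032.3700 / 1695.5950 * 100
Eff = 60.89 %


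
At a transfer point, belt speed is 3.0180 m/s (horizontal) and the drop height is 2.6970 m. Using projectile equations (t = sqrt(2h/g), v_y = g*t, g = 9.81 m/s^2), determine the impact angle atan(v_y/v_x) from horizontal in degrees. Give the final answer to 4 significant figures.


t = sqrt(2*2.6970/9.81) = 0.741517 s
v_y = 9.81 * 0.741517 = 7.27428 m/s
angle = atan(7.27428 / 3.0180) = 67.47 deg


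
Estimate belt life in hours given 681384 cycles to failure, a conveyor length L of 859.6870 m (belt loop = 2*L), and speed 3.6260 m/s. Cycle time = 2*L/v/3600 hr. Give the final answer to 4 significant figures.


cycle_time = 2 * 859.6870 / 3.6260 / 3600 = 0.131716 hr
life = 681384 * 0.131716 = 89750 hours


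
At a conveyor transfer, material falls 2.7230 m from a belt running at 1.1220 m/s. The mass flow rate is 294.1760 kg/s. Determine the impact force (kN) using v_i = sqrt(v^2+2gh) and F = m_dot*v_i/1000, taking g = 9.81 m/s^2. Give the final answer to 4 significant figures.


v_i = sqrt(1.1220^2 + 2*9.81*2.7230) = 7.39487 m/s
F = 294.1760 * 7.39487 / 1000
F = 2.175 kN


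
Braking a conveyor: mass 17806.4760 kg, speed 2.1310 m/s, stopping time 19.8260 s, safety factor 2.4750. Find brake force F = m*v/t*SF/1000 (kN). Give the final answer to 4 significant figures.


F = 17806.4760 * 2.1310 / 19.8260 * 2.4750 / 1000
F = 4.737 kN


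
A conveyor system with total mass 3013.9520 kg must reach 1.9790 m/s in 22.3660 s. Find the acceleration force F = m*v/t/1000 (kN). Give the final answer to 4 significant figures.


F = 3013.9520 * 1.9790 / 22.3660 / 1000
F = 0.2667 kN


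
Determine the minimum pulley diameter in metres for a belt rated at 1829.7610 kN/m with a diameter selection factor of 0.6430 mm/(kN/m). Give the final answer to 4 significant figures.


D = 1829.7610 * 0.6430 / 1000
D = 1.177 m


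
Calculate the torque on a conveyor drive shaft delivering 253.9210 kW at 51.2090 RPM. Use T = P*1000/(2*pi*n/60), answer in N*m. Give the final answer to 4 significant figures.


omega = 2*pi*51.2090/60 = 5.36259 rad/s
T = 253.9210*1000 / 5.36259
T = 47350 N*m


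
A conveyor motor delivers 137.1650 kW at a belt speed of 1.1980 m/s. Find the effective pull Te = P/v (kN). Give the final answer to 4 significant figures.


Te = P / v = 137.1650 / 1.1980
Te = 114.5 kN


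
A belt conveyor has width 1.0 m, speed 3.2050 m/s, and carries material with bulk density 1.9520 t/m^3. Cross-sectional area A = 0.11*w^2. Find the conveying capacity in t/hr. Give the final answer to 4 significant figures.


A = 0.11 * 1.0^2 = 0.11 m^2
C = 0.11 * 3.2050 * 1.9520 * 3600
C = 2477 t/hr


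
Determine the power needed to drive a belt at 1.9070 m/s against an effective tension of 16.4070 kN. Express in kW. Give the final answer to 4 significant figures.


P = Te * v = 16.4070 * 1.9070
P = 31.29 kW


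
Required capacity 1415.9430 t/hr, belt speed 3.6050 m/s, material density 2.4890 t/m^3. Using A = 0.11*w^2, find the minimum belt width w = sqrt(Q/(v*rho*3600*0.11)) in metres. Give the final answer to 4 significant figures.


A_req = 1415.9430 / (3.6050 * 2.4890 * 3600) = 0.0438342 m^2
w = sqrt(0.0438342 / 0.11)
w = 0.6313 m


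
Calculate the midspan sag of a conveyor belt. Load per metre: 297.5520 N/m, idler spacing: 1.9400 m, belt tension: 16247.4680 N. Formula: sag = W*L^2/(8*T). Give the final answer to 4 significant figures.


sag = 297.5520 * 1.9400^2 / (8 * 16247.4680)
sag = 0.008616 m


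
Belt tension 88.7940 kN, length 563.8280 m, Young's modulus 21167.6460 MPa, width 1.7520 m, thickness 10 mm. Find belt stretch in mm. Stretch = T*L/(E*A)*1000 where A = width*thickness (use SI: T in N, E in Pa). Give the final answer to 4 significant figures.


A = 1.7520 * 0.01 = 0.01752 m^2
Stretch = 88.7940*1000 * 563.8280 / (21167.6460e6 * 0.01752) * 1000
Stretch = 135.0 mm


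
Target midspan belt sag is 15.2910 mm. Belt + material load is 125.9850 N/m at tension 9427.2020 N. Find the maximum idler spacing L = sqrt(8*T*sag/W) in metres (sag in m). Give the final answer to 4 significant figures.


sag = 15.2910/1000 = 0.015291 m
L = sqrt(8 * 9427.2020 * 0.015291 / 125.9850)
L = 3.025 m


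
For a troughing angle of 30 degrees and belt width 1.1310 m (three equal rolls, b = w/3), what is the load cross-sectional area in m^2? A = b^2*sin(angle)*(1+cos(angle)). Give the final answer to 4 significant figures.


b = 1.1310/3 = 0.377 m
A = 0.377^2 * sin(30 deg) * (1 + cos(30 deg))
A = 0.1326 m^2
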